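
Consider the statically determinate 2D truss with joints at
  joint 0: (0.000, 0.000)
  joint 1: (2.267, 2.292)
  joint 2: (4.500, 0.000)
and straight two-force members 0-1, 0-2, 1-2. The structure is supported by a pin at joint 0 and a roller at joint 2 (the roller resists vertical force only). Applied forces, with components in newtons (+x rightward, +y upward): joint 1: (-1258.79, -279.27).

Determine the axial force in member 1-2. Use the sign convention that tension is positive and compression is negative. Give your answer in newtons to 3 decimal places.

698.698

N=3 nodes, M=3 members, R=3 reactions → 2N=6, M+R=6
member 0 (0-1): L=3.2237, (cx,cy)=(0.7032,0.7110)
member 1 (0-2): L=4.5000, (cx,cy)=(1.0000,0.0000)
member 2 (1-2): L=3.1999, (cx,cy)=(0.6978,-0.7163)
solve A·x = −loads:
  F[0-1] = -1096.6985 N (compression)
  F[0-2] = -487.5712 N (compression)
  F[1-2] = +698.6984 N (tension)
  Rx@0 = +1258.7900 N
  Ry@0 = +779.7237 N
  Ry@2 = -500.4537 N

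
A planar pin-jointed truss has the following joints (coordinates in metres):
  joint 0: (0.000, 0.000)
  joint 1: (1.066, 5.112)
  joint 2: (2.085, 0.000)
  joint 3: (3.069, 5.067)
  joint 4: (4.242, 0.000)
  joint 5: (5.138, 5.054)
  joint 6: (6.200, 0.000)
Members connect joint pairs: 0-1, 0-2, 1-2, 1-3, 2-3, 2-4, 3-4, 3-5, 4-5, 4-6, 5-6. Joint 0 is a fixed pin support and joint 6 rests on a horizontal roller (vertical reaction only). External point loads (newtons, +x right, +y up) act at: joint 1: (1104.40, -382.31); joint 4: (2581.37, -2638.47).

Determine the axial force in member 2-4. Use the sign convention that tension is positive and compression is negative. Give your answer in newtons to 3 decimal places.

3689.346

N=7 nodes, M=11 members, R=3 reactions → 2N=14, M+R=14
member 0 (0-1): L=5.2220, (cx,cy)=(0.2041,0.9789)
member 1 (0-2): L=2.0850, (cx,cy)=(1.0000,0.0000)
member 2 (1-2): L=5.2126, (cx,cy)=(0.1955,-0.9807)
member 3 (1-3): L=2.0035, (cx,cy)=(0.9997,-0.0225)
member 4 (2-3): L=5.1617, (cx,cy)=(0.1906,0.9817)
member 5 (2-4): L=2.1570, (cx,cy)=(1.0000,0.0000)
member 6 (3-4): L=5.2010, (cx,cy)=(0.2255,-0.9742)
member 7 (3-5): L=2.0690, (cx,cy)=(1.0000,-0.0063)
member 8 (4-5): L=5.1328, (cx,cy)=(0.1746,0.9846)
member 9 (4-6): L=1.9580, (cx,cy)=(1.0000,0.0000)
member 10 (5-6): L=5.1644, (cx,cy)=(0.2056,-0.9786)
solve A·x = −loads:
  F[0-1] = -244.3736 N (compression)
  F[0-2] = +3735.6559 N (tension)
  F[1-2] = -119.9920 N (compression)
  F[1-3] = -1131.1141 N (compression)
  F[2-3] = +119.8753 N (tension)
  F[2-4] = +3689.3462 N (tension)
  F[3-4] = -139.9241 N (compression)
  F[3-5] = -1076.4399 N (compression)
  F[4-5] = +2818.0576 N (tension)
  F[4-6] = +584.4892 N (tension)
  F[5-6] = -2842.2986 N (compression)
  Rx@0 = -3685.7700 N
  Ry@0 = +239.2276 N
  Ry@6 = +2781.5524 N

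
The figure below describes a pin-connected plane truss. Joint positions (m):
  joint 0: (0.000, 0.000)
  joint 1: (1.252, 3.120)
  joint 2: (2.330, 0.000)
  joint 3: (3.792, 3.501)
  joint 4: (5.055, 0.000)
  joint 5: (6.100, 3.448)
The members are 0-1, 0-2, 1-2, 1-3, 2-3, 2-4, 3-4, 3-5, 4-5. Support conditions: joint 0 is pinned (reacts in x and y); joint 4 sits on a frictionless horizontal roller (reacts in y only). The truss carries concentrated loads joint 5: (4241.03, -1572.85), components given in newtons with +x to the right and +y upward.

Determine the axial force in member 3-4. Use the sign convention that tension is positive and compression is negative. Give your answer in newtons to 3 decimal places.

-3535.311

N=6 nodes, M=9 members, R=3 reactions → 2N=12, M+R=12
member 0 (0-1): L=3.3618, (cx,cy)=(0.3724,0.9281)
member 1 (0-2): L=2.3300, (cx,cy)=(1.0000,0.0000)
member 2 (1-2): L=3.3010, (cx,cy)=(0.3266,-0.9452)
member 3 (1-3): L=2.5684, (cx,cy)=(0.9889,0.1483)
member 4 (2-3): L=3.7940, (cx,cy)=(0.3853,0.9228)
member 5 (2-4): L=2.7250, (cx,cy)=(1.0000,0.0000)
member 6 (3-4): L=3.7219, (cx,cy)=(0.3393,-0.9407)
member 7 (3-5): L=2.3086, (cx,cy)=(0.9997,-0.0230)
member 8 (4-5): L=3.6029, (cx,cy)=(0.2900,0.9570)
solve A·x = −loads:
  F[0-1] = +3467.3645 N (tension)
  F[0-2] = +2949.7274 N (tension)
  F[1-2] = -3042.0167 N (compression)
  F[1-3] = +2310.2926 N (tension)
  F[2-3] = +3115.8630 N (tension)
  F[2-4] = +755.6149 N (tension)
  F[3-4] = -3535.3110 N (compression)
  F[3-5] = +4686.3486 N (tension)
  F[4-5] = -1531.0798 N (compression)
  Rx@0 = -4241.0300 N
  Ry@0 = -3217.9426 N
  Ry@4 = +4790.7926 N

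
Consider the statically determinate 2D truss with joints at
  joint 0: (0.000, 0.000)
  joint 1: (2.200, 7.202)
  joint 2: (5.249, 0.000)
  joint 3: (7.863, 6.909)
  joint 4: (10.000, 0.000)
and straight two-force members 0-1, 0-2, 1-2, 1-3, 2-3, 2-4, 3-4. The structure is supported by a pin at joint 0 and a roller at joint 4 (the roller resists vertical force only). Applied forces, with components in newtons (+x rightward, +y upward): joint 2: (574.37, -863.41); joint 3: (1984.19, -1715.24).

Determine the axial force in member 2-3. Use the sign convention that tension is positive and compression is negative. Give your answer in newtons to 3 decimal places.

N=5 nodes, M=7 members, R=3 reactions → 2N=10, M+R=10
member 0 (0-1): L=7.5305, (cx,cy)=(0.2921,0.9564)
member 1 (0-2): L=5.2490, (cx,cy)=(1.0000,0.0000)
member 2 (1-2): L=7.8208, (cx,cy)=(0.3899,-0.9209)
member 3 (1-3): L=5.6706, (cx,cy)=(0.9987,-0.0517)
member 4 (2-3): L=7.3870, (cx,cy)=(0.3539,0.9353)
member 5 (2-4): L=4.7510, (cx,cy)=(1.0000,0.0000)
member 6 (3-4): L=7.2319, (cx,cy)=(0.2955,-0.9553)
solve A·x = −loads:
  F[0-1] = +621.2254 N (tension)
  F[0-2] = +2377.0725 N (tension)
  F[1-2] = -670.0466 N (compression)
  F[1-3] = +443.3019 N (tension)
  F[2-3] = +1582.8568 N (tension)
  F[2-4] = +981.3603 N (tension)
  F[3-4] = -3321.0786 N (compression)
  Rx@0 = -2558.5600 N
  Ry@0 = -594.1240 N
  Ry@4 = +3172.7740 N

1582.857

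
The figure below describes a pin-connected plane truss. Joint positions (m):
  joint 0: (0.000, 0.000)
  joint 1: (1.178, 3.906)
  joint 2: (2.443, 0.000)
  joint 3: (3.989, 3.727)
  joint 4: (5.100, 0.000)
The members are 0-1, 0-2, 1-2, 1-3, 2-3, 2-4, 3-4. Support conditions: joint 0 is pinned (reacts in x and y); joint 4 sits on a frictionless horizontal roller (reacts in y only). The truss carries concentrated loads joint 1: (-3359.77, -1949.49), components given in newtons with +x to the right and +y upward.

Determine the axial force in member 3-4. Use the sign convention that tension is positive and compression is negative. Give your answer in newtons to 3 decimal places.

2215.208

N=5 nodes, M=7 members, R=3 reactions → 2N=10, M+R=10
member 0 (0-1): L=4.0798, (cx,cy)=(0.2887,0.9574)
member 1 (0-2): L=2.4430, (cx,cy)=(1.0000,0.0000)
member 2 (1-2): L=4.1057, (cx,cy)=(0.3081,-0.9514)
member 3 (1-3): L=2.8167, (cx,cy)=(0.9980,-0.0635)
member 4 (2-3): L=4.0349, (cx,cy)=(0.3832,0.9237)
member 5 (2-4): L=2.6570, (cx,cy)=(1.0000,0.0000)
member 6 (3-4): L=3.8891, (cx,cy)=(0.2857,-0.9583)
solve A·x = −loads:
  F[0-1] = -4253.5563 N (compression)
  F[0-2] = -2131.5905 N (compression)
  F[1-2] = +2132.7563 N (tension)
  F[1-3] = +1477.4628 N (tension)
  F[2-3] = -2196.6403 N (compression)
  F[2-4] = -632.8242 N (compression)
  F[3-4] = +2215.2083 N (tension)
  Rx@0 = +3359.7700 N
  Ry@0 = +4072.3846 N
  Ry@4 = -2122.8946 N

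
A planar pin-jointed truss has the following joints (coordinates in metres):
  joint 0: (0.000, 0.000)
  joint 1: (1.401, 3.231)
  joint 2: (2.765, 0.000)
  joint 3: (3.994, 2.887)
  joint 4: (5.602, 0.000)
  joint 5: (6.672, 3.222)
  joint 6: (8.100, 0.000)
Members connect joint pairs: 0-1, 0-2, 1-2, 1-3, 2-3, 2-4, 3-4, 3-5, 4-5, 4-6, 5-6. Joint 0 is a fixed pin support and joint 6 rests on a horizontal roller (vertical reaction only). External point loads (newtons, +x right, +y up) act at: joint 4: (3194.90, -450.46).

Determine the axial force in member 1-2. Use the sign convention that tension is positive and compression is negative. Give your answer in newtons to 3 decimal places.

N=7 nodes, M=11 members, R=3 reactions → 2N=14, M+R=14
member 0 (0-1): L=3.5217, (cx,cy)=(0.3978,0.9175)
member 1 (0-2): L=2.7650, (cx,cy)=(1.0000,0.0000)
member 2 (1-2): L=3.5071, (cx,cy)=(0.3889,-0.9213)
member 3 (1-3): L=2.6157, (cx,cy)=(0.9913,-0.1315)
member 4 (2-3): L=3.1377, (cx,cy)=(0.3917,0.9201)
member 5 (2-4): L=2.8370, (cx,cy)=(1.0000,0.0000)
member 6 (3-4): L=3.3046, (cx,cy)=(0.4866,-0.8736)
member 7 (3-5): L=2.6989, (cx,cy)=(0.9923,0.1241)
member 8 (4-5): L=3.3950, (cx,cy)=(0.3152,0.9490)
member 9 (4-6): L=2.4980, (cx,cy)=(1.0000,0.0000)
member 10 (5-6): L=3.5243, (cx,cy)=(0.4052,-0.9142)
solve A·x = −loads:
  F[0-1] = -151.4173 N (compression)
  F[0-2] = +3255.1372 N (tension)
  F[1-2] = +168.9266 N (tension)
  F[1-3] = -127.0402 N (compression)
  F[2-3] = -169.1417 N (compression)
  F[2-4] = +3387.0874 N (tension)
  F[3-4] = +122.9304 N (tension)
  F[3-5] = -253.9686 N (compression)
  F[4-5] = +361.4872 N (tension)
  F[4-6] = +138.0756 N (tension)
  F[5-6] = -340.7672 N (compression)
  Rx@0 = -3194.9000 N
  Ry@0 = +138.9196 N
  Ry@6 = +311.5404 N

168.927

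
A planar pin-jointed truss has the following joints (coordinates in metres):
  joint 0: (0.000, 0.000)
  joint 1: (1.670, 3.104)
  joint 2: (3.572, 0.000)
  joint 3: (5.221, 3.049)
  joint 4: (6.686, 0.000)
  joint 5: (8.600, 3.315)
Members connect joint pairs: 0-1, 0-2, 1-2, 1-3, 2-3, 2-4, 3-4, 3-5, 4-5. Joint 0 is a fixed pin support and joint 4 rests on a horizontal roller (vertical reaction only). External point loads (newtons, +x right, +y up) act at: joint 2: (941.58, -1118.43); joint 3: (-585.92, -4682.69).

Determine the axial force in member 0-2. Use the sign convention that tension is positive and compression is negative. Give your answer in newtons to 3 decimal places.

N=6 nodes, M=9 members, R=3 reactions → 2N=12, M+R=12
member 0 (0-1): L=3.5247, (cx,cy)=(0.4738,0.8806)
member 1 (0-2): L=3.5720, (cx,cy)=(1.0000,0.0000)
member 2 (1-2): L=3.6404, (cx,cy)=(0.5225,-0.8527)
member 3 (1-3): L=3.5514, (cx,cy)=(0.9999,-0.0155)
member 4 (2-3): L=3.4664, (cx,cy)=(0.4757,0.8796)
member 5 (2-4): L=3.1140, (cx,cy)=(1.0000,0.0000)
member 6 (3-4): L=3.3827, (cx,cy)=(0.4331,-0.9014)
member 7 (3-5): L=3.3895, (cx,cy)=(0.9969,0.0785)
member 8 (4-5): L=3.8279, (cx,cy)=(0.5000,0.8660)
solve A·x = −loads:
  F[0-1] = -2060.0467 N (compression)
  F[0-2] = +1331.7004 N (tension)
  F[1-2] = +2165.9299 N (tension)
  F[1-3] = -2107.9306 N (compression)
  F[2-3] = -828.0641 N (compression)
  F[2-4] = +1915.6813 N (tension)
  F[3-4] = -4423.3212 N (compression)
  F[3-5] = +0.0000 N (tension)
  F[4-5] = -0.0000 N (compression)
  Rx@0 = -355.6600 N
  Ry@0 = +1814.1493 N
  Ry@4 = +3986.9707 N

1331.700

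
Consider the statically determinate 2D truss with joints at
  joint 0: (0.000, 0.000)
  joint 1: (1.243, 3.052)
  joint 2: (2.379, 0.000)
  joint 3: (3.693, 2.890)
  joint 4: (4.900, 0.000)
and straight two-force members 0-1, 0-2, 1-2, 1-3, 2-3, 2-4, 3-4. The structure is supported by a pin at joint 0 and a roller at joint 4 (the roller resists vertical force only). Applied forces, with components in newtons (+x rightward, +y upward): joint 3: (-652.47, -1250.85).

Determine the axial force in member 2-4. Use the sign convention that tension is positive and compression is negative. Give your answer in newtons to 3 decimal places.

233.009

N=5 nodes, M=7 members, R=3 reactions → 2N=10, M+R=10
member 0 (0-1): L=3.2954, (cx,cy)=(0.3772,0.9261)
member 1 (0-2): L=2.3790, (cx,cy)=(1.0000,0.0000)
member 2 (1-2): L=3.2566, (cx,cy)=(0.3488,-0.9372)
member 3 (1-3): L=2.4554, (cx,cy)=(0.9978,-0.0660)
member 4 (2-3): L=3.1747, (cx,cy)=(0.4139,0.9103)
member 5 (2-4): L=2.5210, (cx,cy)=(1.0000,0.0000)
member 6 (3-4): L=3.1319, (cx,cy)=(0.3854,-0.9228)
solve A·x = −loads:
  F[0-1] = -748.2076 N (compression)
  F[0-2] = -370.2529 N (compression)
  F[1-2] = +778.4575 N (tension)
  F[1-3] = -554.9788 N (compression)
  F[2-3] = -801.4277 N (compression)
  F[2-4] = +233.0088 N (tension)
  F[3-4] = -604.6113 N (compression)
  Rx@0 = +652.4700 N
  Ry@0 = +692.9417 N
  Ry@4 = +557.9083 N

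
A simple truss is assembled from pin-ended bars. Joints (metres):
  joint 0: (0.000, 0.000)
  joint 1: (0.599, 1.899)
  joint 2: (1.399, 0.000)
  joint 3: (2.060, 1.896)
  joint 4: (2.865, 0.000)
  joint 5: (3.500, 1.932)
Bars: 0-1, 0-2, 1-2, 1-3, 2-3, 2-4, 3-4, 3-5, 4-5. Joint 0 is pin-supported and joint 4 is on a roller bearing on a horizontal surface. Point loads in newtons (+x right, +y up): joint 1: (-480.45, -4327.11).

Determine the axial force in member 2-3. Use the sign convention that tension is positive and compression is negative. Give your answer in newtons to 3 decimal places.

N=6 nodes, M=9 members, R=3 reactions → 2N=12, M+R=12
member 0 (0-1): L=1.9912, (cx,cy)=(0.3008,0.9537)
member 1 (0-2): L=1.3990, (cx,cy)=(1.0000,0.0000)
member 2 (1-2): L=2.0606, (cx,cy)=(0.3882,-0.9216)
member 3 (1-3): L=1.4610, (cx,cy)=(1.0000,-0.0021)
member 4 (2-3): L=2.0079, (cx,cy)=(0.3292,0.9443)
member 5 (2-4): L=1.4660, (cx,cy)=(1.0000,0.0000)
member 6 (3-4): L=2.0598, (cx,cy)=(0.3908,-0.9205)
member 7 (3-5): L=1.4404, (cx,cy)=(0.9997,0.0250)
member 8 (4-5): L=2.0337, (cx,cy)=(0.3122,0.9500)
solve A·x = −loads:
  F[0-1] = -3922.5627 N (compression)
  F[0-2] = +699.5310 N (tension)
  F[1-2] = -635.1229 N (compression)
  F[1-3] = -452.9578 N (compression)
  F[2-3] = +619.8551 N (tension)
  F[2-4] = +248.9027 N (tension)
  F[3-4] = -636.8865 N (compression)
  F[3-5] = +0.0000 N (tension)
  F[4-5] = +0.0000 N (tension)
  Rx@0 = +480.4500 N
  Ry@0 = +3740.8746 N
  Ry@4 = +586.2354 N

619.855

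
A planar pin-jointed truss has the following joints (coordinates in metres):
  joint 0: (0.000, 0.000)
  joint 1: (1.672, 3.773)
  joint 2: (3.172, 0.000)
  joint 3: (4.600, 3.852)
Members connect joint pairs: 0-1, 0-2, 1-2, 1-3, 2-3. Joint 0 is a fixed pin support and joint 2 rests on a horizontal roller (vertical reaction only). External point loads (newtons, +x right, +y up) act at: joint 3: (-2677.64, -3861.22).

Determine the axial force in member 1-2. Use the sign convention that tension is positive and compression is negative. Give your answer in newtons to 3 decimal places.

1592.046

N=4 nodes, M=5 members, R=3 reactions → 2N=8, M+R=8
member 0 (0-1): L=4.1269, (cx,cy)=(0.4051,0.9143)
member 1 (0-2): L=3.1720, (cx,cy)=(1.0000,0.0000)
member 2 (1-2): L=4.0602, (cx,cy)=(0.3694,-0.9293)
member 3 (1-3): L=2.9291, (cx,cy)=(0.9996,0.0270)
member 4 (2-3): L=4.1082, (cx,cy)=(0.3476,0.9376)
solve A·x = −loads:
  F[0-1] = -1655.3248 N (compression)
  F[0-2] = -2006.9868 N (compression)
  F[1-2] = +1592.0457 N (tension)
  F[1-3] = -1259.2711 N (compression)
  F[2-3] = -4081.7839 N (compression)
  Rx@0 = +2677.6400 N
  Ry@0 = +1513.3818 N
  Ry@2 = +2347.8382 N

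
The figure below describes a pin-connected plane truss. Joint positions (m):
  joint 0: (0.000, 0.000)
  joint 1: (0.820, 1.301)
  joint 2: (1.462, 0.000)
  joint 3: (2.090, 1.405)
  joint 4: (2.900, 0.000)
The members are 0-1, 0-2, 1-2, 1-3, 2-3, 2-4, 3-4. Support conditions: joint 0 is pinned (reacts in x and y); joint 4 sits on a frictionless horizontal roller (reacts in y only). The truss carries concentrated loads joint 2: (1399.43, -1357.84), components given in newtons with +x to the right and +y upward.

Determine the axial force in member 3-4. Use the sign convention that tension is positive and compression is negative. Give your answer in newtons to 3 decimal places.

-790.151

N=5 nodes, M=7 members, R=3 reactions → 2N=10, M+R=10
member 0 (0-1): L=1.5379, (cx,cy)=(0.5332,0.8460)
member 1 (0-2): L=1.4620, (cx,cy)=(1.0000,0.0000)
member 2 (1-2): L=1.4508, (cx,cy)=(0.4425,-0.8968)
member 3 (1-3): L=1.2743, (cx,cy)=(0.9967,0.0816)
member 4 (2-3): L=1.5390, (cx,cy)=(0.4081,0.9130)
member 5 (2-4): L=1.4380, (cx,cy)=(1.0000,0.0000)
member 6 (3-4): L=1.6218, (cx,cy)=(0.4995,-0.8663)
solve A·x = −loads:
  F[0-1] = -795.8805 N (compression)
  F[0-2] = +1823.8013 N (tension)
  F[1-2] = +684.4075 N (tension)
  F[1-3] = -729.6699 N (compression)
  F[2-3] = +815.0393 N (tension)
  F[2-4] = +394.6451 N (tension)
  F[3-4] = -790.1505 N (compression)
  Rx@0 = -1399.4300 N
  Ry@0 = +673.3014 N
  Ry@4 = +684.5386 N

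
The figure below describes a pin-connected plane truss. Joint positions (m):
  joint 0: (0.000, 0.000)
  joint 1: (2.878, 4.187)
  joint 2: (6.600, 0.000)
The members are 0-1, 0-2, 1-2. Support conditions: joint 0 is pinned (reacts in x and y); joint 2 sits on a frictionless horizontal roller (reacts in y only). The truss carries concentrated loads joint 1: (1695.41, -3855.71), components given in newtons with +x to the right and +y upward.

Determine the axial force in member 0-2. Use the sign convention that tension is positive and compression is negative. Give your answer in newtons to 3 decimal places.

2450.707

N=3 nodes, M=3 members, R=3 reactions → 2N=6, M+R=6
member 0 (0-1): L=5.0807, (cx,cy)=(0.5665,0.8241)
member 1 (0-2): L=6.6000, (cx,cy)=(1.0000,0.0000)
member 2 (1-2): L=5.6022, (cx,cy)=(0.6644,-0.7474)
solve A·x = −loads:
  F[0-1] = -1333.3788 N (compression)
  F[0-2] = +2450.7073 N (tension)
  F[1-2] = -3688.6799 N (compression)
  Rx@0 = -1695.4100 N
  Ry@0 = +1098.8289 N
  Ry@2 = +2756.8811 N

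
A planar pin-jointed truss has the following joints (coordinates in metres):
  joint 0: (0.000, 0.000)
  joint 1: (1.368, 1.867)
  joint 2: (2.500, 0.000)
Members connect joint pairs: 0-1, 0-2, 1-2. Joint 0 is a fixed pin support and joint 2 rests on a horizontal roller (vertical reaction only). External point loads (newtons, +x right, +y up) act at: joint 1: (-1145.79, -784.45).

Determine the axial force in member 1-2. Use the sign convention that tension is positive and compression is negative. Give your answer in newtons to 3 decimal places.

N=3 nodes, M=3 members, R=3 reactions → 2N=6, M+R=6
member 0 (0-1): L=2.3145, (cx,cy)=(0.5910,0.8066)
member 1 (0-2): L=2.5000, (cx,cy)=(1.0000,0.0000)
member 2 (1-2): L=2.1834, (cx,cy)=(0.5185,-0.8551)
solve A·x = −loads:
  F[0-1] = -1501.1372 N (compression)
  F[0-2] = -258.5501 N (compression)
  F[1-2] = +498.6846 N (tension)
  Rx@0 = +1145.7900 N
  Ry@0 = +1210.8749 N
  Ry@2 = -426.4249 N

498.685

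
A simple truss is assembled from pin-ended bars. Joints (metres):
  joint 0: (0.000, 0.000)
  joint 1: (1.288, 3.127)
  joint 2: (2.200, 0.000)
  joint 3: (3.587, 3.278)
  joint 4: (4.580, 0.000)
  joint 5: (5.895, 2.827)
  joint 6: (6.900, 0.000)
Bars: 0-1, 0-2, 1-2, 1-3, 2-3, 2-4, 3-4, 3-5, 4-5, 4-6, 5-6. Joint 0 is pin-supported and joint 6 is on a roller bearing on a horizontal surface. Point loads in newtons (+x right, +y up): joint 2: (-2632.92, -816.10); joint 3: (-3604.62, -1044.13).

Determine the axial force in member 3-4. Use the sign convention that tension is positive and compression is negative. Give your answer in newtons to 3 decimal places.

N=7 nodes, M=11 members, R=3 reactions → 2N=14, M+R=14
member 0 (0-1): L=3.3819, (cx,cy)=(0.3809,0.9246)
member 1 (0-2): L=2.2000, (cx,cy)=(1.0000,0.0000)
member 2 (1-2): L=3.2573, (cx,cy)=(0.2800,-0.9600)
member 3 (1-3): L=2.3040, (cx,cy)=(0.9978,0.0655)
member 4 (2-3): L=3.5594, (cx,cy)=(0.3897,0.9210)
member 5 (2-4): L=2.3800, (cx,cy)=(1.0000,0.0000)
member 6 (3-4): L=3.4251, (cx,cy)=(0.2899,-0.9571)
member 7 (3-5): L=2.3517, (cx,cy)=(0.9814,-0.1918)
member 8 (4-5): L=3.1179, (cx,cy)=(0.4218,0.9067)
member 9 (4-6): L=2.3200, (cx,cy)=(1.0000,0.0000)
member 10 (5-6): L=3.0003, (cx,cy)=(0.3350,-0.9422)
solve A·x = −loads:
  F[0-1] = -2995.4338 N (compression)
  F[0-2] = -5096.7173 N (compression)
  F[1-2] = +2754.2642 N (tension)
  F[1-3] = -1916.1039 N (compression)
  F[2-3] = -1984.9065 N (compression)
  F[2-4] = -919.1641 N (compression)
  F[3-4] = +810.5763 N (tension)
  F[3-5] = +697.1029 N (tension)
  F[4-5] = -855.5832 N (compression)
  F[4-6] = -323.3112 N (compression)
  F[5-6] = +965.2130 N (tension)
  Rx@0 = +6237.5400 N
  Ry@0 = +2769.6836 N
  Ry@6 = -909.4536 N

810.576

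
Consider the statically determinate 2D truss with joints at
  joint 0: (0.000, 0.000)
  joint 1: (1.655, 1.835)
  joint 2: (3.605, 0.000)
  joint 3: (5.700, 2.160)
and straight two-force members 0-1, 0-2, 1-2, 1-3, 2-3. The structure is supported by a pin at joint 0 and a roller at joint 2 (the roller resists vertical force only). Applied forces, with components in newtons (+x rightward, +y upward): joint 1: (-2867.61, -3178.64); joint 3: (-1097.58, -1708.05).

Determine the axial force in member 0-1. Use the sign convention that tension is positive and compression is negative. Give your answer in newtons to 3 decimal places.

-3829.916

N=4 nodes, M=5 members, R=3 reactions → 2N=8, M+R=8
member 0 (0-1): L=2.4711, (cx,cy)=(0.6697,0.7426)
member 1 (0-2): L=3.6050, (cx,cy)=(1.0000,0.0000)
member 2 (1-2): L=2.6776, (cx,cy)=(0.7283,-0.6853)
member 3 (1-3): L=4.0580, (cx,cy)=(0.9968,0.0801)
member 4 (2-3): L=3.0091, (cx,cy)=(0.6962,0.7178)
solve A·x = −loads:
  F[0-1] = -3829.9165 N (compression)
  F[0-2] = -1400.1153 N (compression)
  F[1-2] = -417.1404 N (compression)
  F[1-3] = +608.2737 N (tension)
  F[2-3] = -2447.3454 N (compression)
  Rx@0 = +3965.1900 N
  Ry@0 = +2844.0556 N
  Ry@2 = +2042.6344 N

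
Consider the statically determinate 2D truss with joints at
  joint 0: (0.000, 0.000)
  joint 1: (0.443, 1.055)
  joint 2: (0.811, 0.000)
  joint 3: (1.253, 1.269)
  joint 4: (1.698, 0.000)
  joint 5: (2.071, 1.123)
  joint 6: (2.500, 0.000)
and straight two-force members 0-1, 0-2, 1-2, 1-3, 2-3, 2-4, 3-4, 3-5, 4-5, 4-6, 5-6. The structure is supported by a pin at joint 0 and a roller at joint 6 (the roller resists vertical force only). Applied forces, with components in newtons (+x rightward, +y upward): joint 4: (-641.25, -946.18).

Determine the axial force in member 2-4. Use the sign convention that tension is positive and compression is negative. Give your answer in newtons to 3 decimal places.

N=7 nodes, M=11 members, R=3 reactions → 2N=14, M+R=14
member 0 (0-1): L=1.1442, (cx,cy)=(0.3872,0.9220)
member 1 (0-2): L=0.8110, (cx,cy)=(1.0000,0.0000)
member 2 (1-2): L=1.1173, (cx,cy)=(0.3294,-0.9442)
member 3 (1-3): L=0.8378, (cx,cy)=(0.9668,0.2554)
member 4 (2-3): L=1.3438, (cx,cy)=(0.3289,0.9444)
member 5 (2-4): L=0.8870, (cx,cy)=(1.0000,0.0000)
member 6 (3-4): L=1.3448, (cx,cy)=(0.3309,-0.9437)
member 7 (3-5): L=0.8309, (cx,cy)=(0.9844,-0.1757)
member 8 (4-5): L=1.1833, (cx,cy)=(0.3152,0.9490)
member 9 (4-6): L=0.8020, (cx,cy)=(1.0000,0.0000)
member 10 (5-6): L=1.2022, (cx,cy)=(0.3569,-0.9342)
solve A·x = −loads:
  F[0-1] = -329.2084 N (compression)
  F[0-2] = -513.7943 N (compression)
  F[1-2] = +261.6908 N (tension)
  F[1-3] = -220.9750 N (compression)
  F[2-3] = -261.6494 N (compression)
  F[2-4] = -341.5425 N (compression)
  F[3-4] = +403.6042 N (tension)
  F[3-5] = -440.1126 N (compression)
  F[4-5] = +595.6818 N (tension)
  F[4-6] = +245.4986 N (tension)
  F[5-6] = -687.9409 N (compression)
  Rx@0 = +641.2500 N
  Ry@0 = +303.5345 N
  Ry@6 = +642.6455 N

-341.543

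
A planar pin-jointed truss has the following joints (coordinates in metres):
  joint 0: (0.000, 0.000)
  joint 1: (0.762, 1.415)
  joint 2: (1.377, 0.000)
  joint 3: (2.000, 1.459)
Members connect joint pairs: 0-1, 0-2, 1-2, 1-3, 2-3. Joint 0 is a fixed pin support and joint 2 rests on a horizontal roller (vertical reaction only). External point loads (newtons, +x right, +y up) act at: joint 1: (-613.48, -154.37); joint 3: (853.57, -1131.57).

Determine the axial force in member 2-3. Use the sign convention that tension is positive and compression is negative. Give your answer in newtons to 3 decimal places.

N=4 nodes, M=5 members, R=3 reactions → 2N=8, M+R=8
member 0 (0-1): L=1.6071, (cx,cy)=(0.4741,0.8805)
member 1 (0-2): L=1.3770, (cx,cy)=(1.0000,0.0000)
member 2 (1-2): L=1.5429, (cx,cy)=(0.3986,-0.9171)
member 3 (1-3): L=1.2388, (cx,cy)=(0.9994,0.0355)
member 4 (2-3): L=1.5864, (cx,cy)=(0.3927,0.9197)
solve A·x = −loads:
  F[0-1] = +814.3602 N (tension)
  F[0-2] = -146.0282 N (compression)
  F[1-2] = -897.5171 N (compression)
  F[1-3] = +1358.2124 N (tension)
  F[2-3] = -1282.8703 N (compression)
  Rx@0 = -240.0900 N
  Ry@0 = -717.0044 N
  Ry@2 = +2002.9444 N

-1282.870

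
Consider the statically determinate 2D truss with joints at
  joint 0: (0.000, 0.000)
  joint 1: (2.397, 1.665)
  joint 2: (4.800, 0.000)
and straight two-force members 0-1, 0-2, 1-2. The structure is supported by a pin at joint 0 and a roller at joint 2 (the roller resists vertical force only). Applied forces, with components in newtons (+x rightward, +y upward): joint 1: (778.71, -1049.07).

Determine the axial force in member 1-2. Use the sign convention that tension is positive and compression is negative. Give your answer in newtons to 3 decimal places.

N=3 nodes, M=3 members, R=3 reactions → 2N=6, M+R=6
member 0 (0-1): L=2.9185, (cx,cy)=(0.8213,0.5705)
member 1 (0-2): L=4.8000, (cx,cy)=(1.0000,0.0000)
member 2 (1-2): L=2.9235, (cx,cy)=(0.8220,-0.5695)
solve A·x = −loads:
  F[0-1] = -447.1151 N (compression)
  F[0-2] = +1145.9270 N (tension)
  F[1-2] = -1394.1219 N (compression)
  Rx@0 = -778.7100 N
  Ry@0 = +255.0756 N
  Ry@2 = +793.9944 N

-1394.122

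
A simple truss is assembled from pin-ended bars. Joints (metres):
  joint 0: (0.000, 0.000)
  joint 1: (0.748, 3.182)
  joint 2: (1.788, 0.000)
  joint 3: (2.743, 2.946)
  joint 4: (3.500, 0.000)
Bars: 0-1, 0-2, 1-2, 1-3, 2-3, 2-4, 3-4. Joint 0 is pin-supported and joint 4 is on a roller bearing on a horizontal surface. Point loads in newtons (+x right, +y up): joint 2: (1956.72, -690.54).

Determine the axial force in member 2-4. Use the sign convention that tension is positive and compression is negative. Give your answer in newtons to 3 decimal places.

N=5 nodes, M=7 members, R=3 reactions → 2N=10, M+R=10
member 0 (0-1): L=3.2687, (cx,cy)=(0.2288,0.9735)
member 1 (0-2): L=1.7880, (cx,cy)=(1.0000,0.0000)
member 2 (1-2): L=3.3476, (cx,cy)=(0.3107,-0.9505)
member 3 (1-3): L=2.0089, (cx,cy)=(0.9931,-0.1175)
member 4 (2-3): L=3.0969, (cx,cy)=(0.3084,0.9513)
member 5 (2-4): L=1.7120, (cx,cy)=(1.0000,0.0000)
member 6 (3-4): L=3.0417, (cx,cy)=(0.2489,-0.9685)
solve A·x = −loads:
  F[0-1] = -346.9797 N (compression)
  F[0-2] = +2036.1210 N (tension)
  F[1-2] = +379.9272 N (tension)
  F[1-3] = -198.8081 N (compression)
  F[2-3] = +346.2879 N (tension)
  F[2-4] = +90.6466 N (tension)
  F[3-4] = -364.2274 N (compression)
  Rx@0 = -1956.7200 N
  Ry@0 = +337.7727 N
  Ry@4 = +352.7673 N

90.647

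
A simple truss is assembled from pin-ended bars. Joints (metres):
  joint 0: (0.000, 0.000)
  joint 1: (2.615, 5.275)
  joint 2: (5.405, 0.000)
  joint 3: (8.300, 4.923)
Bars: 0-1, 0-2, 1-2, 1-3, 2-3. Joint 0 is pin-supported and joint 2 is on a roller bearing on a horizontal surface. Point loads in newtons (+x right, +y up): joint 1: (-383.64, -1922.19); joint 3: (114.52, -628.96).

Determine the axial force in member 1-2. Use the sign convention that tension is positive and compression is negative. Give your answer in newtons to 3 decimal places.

N=4 nodes, M=5 members, R=3 reactions → 2N=8, M+R=8
member 0 (0-1): L=5.8876, (cx,cy)=(0.4442,0.8960)
member 1 (0-2): L=5.4050, (cx,cy)=(1.0000,0.0000)
member 2 (1-2): L=5.9674, (cx,cy)=(0.4675,-0.8840)
member 3 (1-3): L=5.6959, (cx,cy)=(0.9981,-0.0618)
member 4 (2-3): L=5.7111, (cx,cy)=(0.5069,0.8620)
solve A·x = −loads:
  F[0-1] = -1032.9114 N (compression)
  F[0-2] = +189.6514 N (tension)
  F[1-2] = -1160.3211 N (compression)
  F[1-3] = +468.2616 N (tension)
  F[2-3] = -696.0797 N (compression)
  Rx@0 = +269.1200 N
  Ry@0 = +925.4375 N
  Ry@2 = +1625.7125 N

-1160.321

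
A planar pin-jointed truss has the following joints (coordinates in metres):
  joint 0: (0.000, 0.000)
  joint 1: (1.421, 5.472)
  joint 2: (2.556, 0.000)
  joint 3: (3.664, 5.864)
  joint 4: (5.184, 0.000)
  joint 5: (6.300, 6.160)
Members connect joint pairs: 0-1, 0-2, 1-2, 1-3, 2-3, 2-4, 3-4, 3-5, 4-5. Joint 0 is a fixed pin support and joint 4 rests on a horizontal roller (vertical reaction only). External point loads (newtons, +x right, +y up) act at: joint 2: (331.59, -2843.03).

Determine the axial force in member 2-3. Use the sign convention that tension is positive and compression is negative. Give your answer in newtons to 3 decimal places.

N=6 nodes, M=9 members, R=3 reactions → 2N=12, M+R=12
member 0 (0-1): L=5.6535, (cx,cy)=(0.2513,0.9679)
member 1 (0-2): L=2.5560, (cx,cy)=(1.0000,0.0000)
member 2 (1-2): L=5.5885, (cx,cy)=(0.2031,-0.9792)
member 3 (1-3): L=2.2770, (cx,cy)=(0.9851,0.1722)
member 4 (2-3): L=5.9678, (cx,cy)=(0.1857,0.9826)
member 5 (2-4): L=2.6280, (cx,cy)=(1.0000,0.0000)
member 6 (3-4): L=6.0578, (cx,cy)=(0.2509,-0.9680)
member 7 (3-5): L=2.6526, (cx,cy)=(0.9938,0.1116)
member 8 (4-5): L=6.2603, (cx,cy)=(0.1783,0.9840)
solve A·x = −loads:
  F[0-1] = -1489.0623 N (compression)
  F[0-2] = +705.8641 N (tension)
  F[1-2] = +1355.9786 N (tension)
  F[1-3] = -659.5157 N (compression)
  F[2-3] = +1542.1243 N (tension)
  F[2-4] = +363.3515 N (tension)
  F[3-4] = -1448.0982 N (compression)
  F[3-5] = +0.0000 N (tension)
  F[4-5] = +0.0000 N (tension)
  Rx@0 = -331.5900 N
  Ry@0 = +1441.2583 N
  Ry@4 = +1401.7717 N

1542.124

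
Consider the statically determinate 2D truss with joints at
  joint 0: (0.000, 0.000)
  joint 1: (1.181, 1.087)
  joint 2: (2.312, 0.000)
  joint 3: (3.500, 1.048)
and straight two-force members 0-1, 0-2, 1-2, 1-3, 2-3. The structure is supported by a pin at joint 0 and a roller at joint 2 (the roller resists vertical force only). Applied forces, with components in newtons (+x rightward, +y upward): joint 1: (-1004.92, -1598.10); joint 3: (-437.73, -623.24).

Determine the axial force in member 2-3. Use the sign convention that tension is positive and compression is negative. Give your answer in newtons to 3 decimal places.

N=4 nodes, M=5 members, R=3 reactions → 2N=8, M+R=8
member 0 (0-1): L=1.6051, (cx,cy)=(0.7358,0.6772)
member 1 (0-2): L=2.3120, (cx,cy)=(1.0000,0.0000)
member 2 (1-2): L=1.5687, (cx,cy)=(0.7210,-0.6929)
member 3 (1-3): L=2.3193, (cx,cy)=(0.9999,-0.0168)
member 4 (2-3): L=1.5842, (cx,cy)=(0.7499,0.6615)
solve A·x = −loads:
  F[0-1] = -1672.1482 N (compression)
  F[0-2] = -212.3135 N (compression)
  F[1-2] = -678.4480 N (compression)
  F[1-3] = +263.7766 N (tension)
  F[2-3] = -935.4027 N (compression)
  Rx@0 = +1442.6500 N
  Ry@0 = +1132.4096 N
  Ry@2 = +1088.9304 N

-935.403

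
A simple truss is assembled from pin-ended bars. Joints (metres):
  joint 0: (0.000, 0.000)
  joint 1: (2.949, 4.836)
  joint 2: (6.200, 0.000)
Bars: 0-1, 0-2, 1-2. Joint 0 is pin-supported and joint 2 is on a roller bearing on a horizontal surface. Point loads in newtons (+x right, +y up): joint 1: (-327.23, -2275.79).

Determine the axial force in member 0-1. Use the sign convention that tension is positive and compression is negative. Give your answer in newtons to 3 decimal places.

-1696.646

N=3 nodes, M=3 members, R=3 reactions → 2N=6, M+R=6
member 0 (0-1): L=5.6642, (cx,cy)=(0.5206,0.8538)
member 1 (0-2): L=6.2000, (cx,cy)=(1.0000,0.0000)
member 2 (1-2): L=5.8272, (cx,cy)=(0.5579,-0.8299)
solve A·x = −loads:
  F[0-1] = -1696.6463 N (compression)
  F[0-2] = +556.1046 N (tension)
  F[1-2] = -996.7750 N (compression)
  Rx@0 = +327.2300 N
  Ry@0 = +1448.5609 N
  Ry@2 = +827.2291 N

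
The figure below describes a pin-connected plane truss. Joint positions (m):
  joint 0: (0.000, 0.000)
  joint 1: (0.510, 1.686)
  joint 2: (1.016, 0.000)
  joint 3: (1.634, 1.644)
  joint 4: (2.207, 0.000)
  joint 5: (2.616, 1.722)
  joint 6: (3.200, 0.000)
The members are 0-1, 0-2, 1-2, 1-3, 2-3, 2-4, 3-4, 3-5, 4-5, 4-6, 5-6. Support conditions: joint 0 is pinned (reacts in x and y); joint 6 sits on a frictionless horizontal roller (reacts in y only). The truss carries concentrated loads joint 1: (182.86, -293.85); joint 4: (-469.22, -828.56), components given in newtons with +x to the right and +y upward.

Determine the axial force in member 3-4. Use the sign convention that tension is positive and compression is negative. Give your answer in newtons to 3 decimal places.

85.328

N=7 nodes, M=11 members, R=3 reactions → 2N=14, M+R=14
member 0 (0-1): L=1.7614, (cx,cy)=(0.2895,0.9572)
member 1 (0-2): L=1.0160, (cx,cy)=(1.0000,0.0000)
member 2 (1-2): L=1.7603, (cx,cy)=(0.2875,-0.9578)
member 3 (1-3): L=1.1248, (cx,cy)=(0.9993,-0.0373)
member 4 (2-3): L=1.7563, (cx,cy)=(0.3519,0.9360)
member 5 (2-4): L=1.1910, (cx,cy)=(1.0000,0.0000)
member 6 (3-4): L=1.7410, (cx,cy)=(0.3291,-0.9443)
member 7 (3-5): L=0.9851, (cx,cy)=(0.9969,0.0792)
member 8 (4-5): L=1.7699, (cx,cy)=(0.2311,0.9729)
member 9 (4-6): L=0.9930, (cx,cy)=(1.0000,0.0000)
member 10 (5-6): L=1.8183, (cx,cy)=(0.3212,-0.9470)
solve A·x = −loads:
  F[0-1] = -426.0339 N (compression)
  F[0-2] = -163.0084 N (compression)
  F[1-2] = +132.3873 N (tension)
  F[1-3] = -344.5068 N (compression)
  F[2-3] = -135.4630 N (compression)
  F[2-4] = -77.2878 N (compression)
  F[3-4] = +85.3279 N (tension)
  F[3-5] = -421.3384 N (compression)
  F[4-5] = +768.7946 N (tension)
  F[4-6] = +242.3580 N (tension)
  F[5-6] = -754.6026 N (compression)
  Rx@0 = +286.3600 N
  Ry@0 = +407.7858 N
  Ry@6 = +714.6242 N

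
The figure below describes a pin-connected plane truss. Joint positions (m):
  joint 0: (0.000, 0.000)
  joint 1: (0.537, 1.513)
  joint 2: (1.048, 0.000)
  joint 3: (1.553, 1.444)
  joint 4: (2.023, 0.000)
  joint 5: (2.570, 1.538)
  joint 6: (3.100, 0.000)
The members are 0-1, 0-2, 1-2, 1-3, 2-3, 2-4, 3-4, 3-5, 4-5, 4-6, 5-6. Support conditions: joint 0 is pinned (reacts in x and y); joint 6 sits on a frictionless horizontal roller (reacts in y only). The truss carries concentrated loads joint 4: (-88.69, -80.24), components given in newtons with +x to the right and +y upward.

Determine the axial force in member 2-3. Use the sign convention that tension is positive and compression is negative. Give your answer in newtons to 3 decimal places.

-30.954

N=7 nodes, M=11 members, R=3 reactions → 2N=14, M+R=14
member 0 (0-1): L=1.6055, (cx,cy)=(0.3345,0.9424)
member 1 (0-2): L=1.0480, (cx,cy)=(1.0000,0.0000)
member 2 (1-2): L=1.5970, (cx,cy)=(0.3200,-0.9474)
member 3 (1-3): L=1.0183, (cx,cy)=(0.9977,-0.0678)
member 4 (2-3): L=1.5298, (cx,cy)=(0.3301,0.9439)
member 5 (2-4): L=0.9750, (cx,cy)=(1.0000,0.0000)
member 6 (3-4): L=1.5186, (cx,cy)=(0.3095,-0.9509)
member 7 (3-5): L=1.0213, (cx,cy)=(0.9958,0.0920)
member 8 (4-5): L=1.6324, (cx,cy)=(0.3351,0.9422)
member 9 (4-6): L=1.0770, (cx,cy)=(1.0000,0.0000)
member 10 (5-6): L=1.6268, (cx,cy)=(0.3258,-0.9454)
solve A·x = −loads:
  F[0-1] = -29.5807 N (compression)
  F[0-2] = -78.7958 N (compression)
  F[1-2] = +30.8406 N (tension)
  F[1-3] = -19.8082 N (compression)
  F[2-3] = -30.9544 N (compression)
  F[2-4] = -58.7088 N (compression)
  F[3-4] = +25.6311 N (tension)
  F[3-5] = -38.0757 N (compression)
  F[4-5] = +59.2956 N (tension)
  F[4-6] = +18.0445 N (tension)
  F[5-6] = -55.3850 N (compression)
  Rx@0 = +88.6900 N
  Ry@0 = +27.8769 N
  Ry@6 = +52.3631 N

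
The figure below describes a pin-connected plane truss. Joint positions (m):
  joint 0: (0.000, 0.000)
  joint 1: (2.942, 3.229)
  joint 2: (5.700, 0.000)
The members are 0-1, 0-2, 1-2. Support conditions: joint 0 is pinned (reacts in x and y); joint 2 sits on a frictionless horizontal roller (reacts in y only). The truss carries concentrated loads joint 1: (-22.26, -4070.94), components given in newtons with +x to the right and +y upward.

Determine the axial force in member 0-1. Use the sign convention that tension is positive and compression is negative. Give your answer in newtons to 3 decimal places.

-2681.805

N=3 nodes, M=3 members, R=3 reactions → 2N=6, M+R=6
member 0 (0-1): L=4.3683, (cx,cy)=(0.6735,0.7392)
member 1 (0-2): L=5.7000, (cx,cy)=(1.0000,0.0000)
member 2 (1-2): L=4.2465, (cx,cy)=(0.6495,-0.7604)
solve A·x = −loads:
  F[0-1] = -2681.8051 N (compression)
  F[0-2] = +1783.9163 N (tension)
  F[1-2] = -2746.7193 N (compression)
  Rx@0 = +22.2600 N
  Ry@0 = +1982.3737 N
  Ry@2 = +2088.5663 N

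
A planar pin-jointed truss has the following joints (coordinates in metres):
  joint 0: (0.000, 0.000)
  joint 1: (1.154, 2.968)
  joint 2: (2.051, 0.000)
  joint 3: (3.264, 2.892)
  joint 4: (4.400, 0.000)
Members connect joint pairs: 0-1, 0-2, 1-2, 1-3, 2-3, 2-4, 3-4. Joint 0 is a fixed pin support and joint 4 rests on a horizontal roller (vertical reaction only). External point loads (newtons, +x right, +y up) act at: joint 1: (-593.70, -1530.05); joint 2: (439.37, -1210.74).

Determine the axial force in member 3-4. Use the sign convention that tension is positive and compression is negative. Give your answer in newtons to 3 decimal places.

-607.222

N=5 nodes, M=7 members, R=3 reactions → 2N=10, M+R=10
member 0 (0-1): L=3.1845, (cx,cy)=(0.3624,0.9320)
member 1 (0-2): L=2.0510, (cx,cy)=(1.0000,0.0000)
member 2 (1-2): L=3.1006, (cx,cy)=(0.2893,-0.9572)
member 3 (1-3): L=2.1114, (cx,cy)=(0.9994,-0.0360)
member 4 (2-3): L=3.1361, (cx,cy)=(0.3868,0.9222)
member 5 (2-4): L=2.3490, (cx,cy)=(1.0000,0.0000)
member 6 (3-4): L=3.1071, (cx,cy)=(0.3656,-0.9308)
solve A·x = −loads:
  F[0-1] = -2334.2719 N (compression)
  F[0-2] = +691.5766 N (tension)
  F[1-2] = +691.4121 N (tension)
  F[1-3] = -452.5255 N (compression)
  F[2-3] = +595.2205 N (tension)
  F[2-4] = +222.0081 N (tension)
  F[3-4] = -607.2224 N (compression)
  Rx@0 = +154.3300 N
  Ry@0 = +2175.6073 N
  Ry@4 = +565.1827 N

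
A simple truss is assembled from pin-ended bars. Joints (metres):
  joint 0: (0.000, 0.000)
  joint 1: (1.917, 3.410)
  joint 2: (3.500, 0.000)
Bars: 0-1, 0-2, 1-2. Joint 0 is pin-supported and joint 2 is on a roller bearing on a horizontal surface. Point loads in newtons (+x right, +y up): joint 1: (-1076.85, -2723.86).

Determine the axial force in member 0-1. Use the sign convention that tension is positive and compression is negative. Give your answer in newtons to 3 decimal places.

-2616.871

N=3 nodes, M=3 members, R=3 reactions → 2N=6, M+R=6
member 0 (0-1): L=3.9119, (cx,cy)=(0.4900,0.8717)
member 1 (0-2): L=3.5000, (cx,cy)=(1.0000,0.0000)
member 2 (1-2): L=3.7595, (cx,cy)=(0.4211,-0.9070)
solve A·x = −loads:
  F[0-1] = -2616.8713 N (compression)
  F[0-2] = +205.5289 N (tension)
  F[1-2] = -488.1174 N (compression)
  Rx@0 = +1076.8500 N
  Ry@0 = +2281.1225 N
  Ry@2 = +442.7375 N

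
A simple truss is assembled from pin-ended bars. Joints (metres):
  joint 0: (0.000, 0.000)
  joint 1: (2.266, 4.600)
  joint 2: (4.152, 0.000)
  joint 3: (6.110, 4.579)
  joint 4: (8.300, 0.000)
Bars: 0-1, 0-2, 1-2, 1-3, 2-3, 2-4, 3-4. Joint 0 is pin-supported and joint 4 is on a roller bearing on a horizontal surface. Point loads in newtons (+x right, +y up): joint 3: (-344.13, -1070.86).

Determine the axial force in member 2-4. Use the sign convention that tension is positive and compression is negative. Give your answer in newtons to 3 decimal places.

N=5 nodes, M=7 members, R=3 reactions → 2N=10, M+R=10
member 0 (0-1): L=5.1278, (cx,cy)=(0.4419,0.8971)
member 1 (0-2): L=4.1520, (cx,cy)=(1.0000,0.0000)
member 2 (1-2): L=4.9716, (cx,cy)=(0.3794,-0.9253)
member 3 (1-3): L=3.8441, (cx,cy)=(1.0000,-0.0055)
member 4 (2-3): L=4.9801, (cx,cy)=(0.3932,0.9195)
member 5 (2-4): L=4.1480, (cx,cy)=(1.0000,0.0000)
member 6 (3-4): L=5.0758, (cx,cy)=(0.4315,-0.9021)
solve A·x = −loads:
  F[0-1] = -526.6117 N (compression)
  F[0-2] = -111.4196 N (compression)
  F[1-2] = +513.0914 N (tension)
  F[1-3] = -427.3597 N (compression)
  F[2-3] = -516.3198 N (compression)
  F[2-4] = +286.2237 N (tension)
  F[3-4] = -663.3803 N (compression)
  Rx@0 = +344.1300 N
  Ry@0 = +472.4042 N
  Ry@4 = +598.4558 N

286.224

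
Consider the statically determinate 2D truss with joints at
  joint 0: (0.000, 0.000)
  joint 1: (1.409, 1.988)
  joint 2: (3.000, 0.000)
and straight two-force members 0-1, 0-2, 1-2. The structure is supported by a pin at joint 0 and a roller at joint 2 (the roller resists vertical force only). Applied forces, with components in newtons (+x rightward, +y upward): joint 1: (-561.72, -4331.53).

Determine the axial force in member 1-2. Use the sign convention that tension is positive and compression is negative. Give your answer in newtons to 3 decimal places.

-2128.894

N=3 nodes, M=3 members, R=3 reactions → 2N=6, M+R=6
member 0 (0-1): L=2.4367, (cx,cy)=(0.5782,0.8159)
member 1 (0-2): L=3.0000, (cx,cy)=(1.0000,0.0000)
member 2 (1-2): L=2.5463, (cx,cy)=(0.6248,-0.7808)
solve A·x = −loads:
  F[0-1] = -3271.8574 N (compression)
  F[0-2] = +1330.2154 N (tension)
  F[1-2] = -2128.8939 N (compression)
  Rx@0 = +561.7200 N
  Ry@0 = +2669.3879 N
  Ry@2 = +1662.1421 N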